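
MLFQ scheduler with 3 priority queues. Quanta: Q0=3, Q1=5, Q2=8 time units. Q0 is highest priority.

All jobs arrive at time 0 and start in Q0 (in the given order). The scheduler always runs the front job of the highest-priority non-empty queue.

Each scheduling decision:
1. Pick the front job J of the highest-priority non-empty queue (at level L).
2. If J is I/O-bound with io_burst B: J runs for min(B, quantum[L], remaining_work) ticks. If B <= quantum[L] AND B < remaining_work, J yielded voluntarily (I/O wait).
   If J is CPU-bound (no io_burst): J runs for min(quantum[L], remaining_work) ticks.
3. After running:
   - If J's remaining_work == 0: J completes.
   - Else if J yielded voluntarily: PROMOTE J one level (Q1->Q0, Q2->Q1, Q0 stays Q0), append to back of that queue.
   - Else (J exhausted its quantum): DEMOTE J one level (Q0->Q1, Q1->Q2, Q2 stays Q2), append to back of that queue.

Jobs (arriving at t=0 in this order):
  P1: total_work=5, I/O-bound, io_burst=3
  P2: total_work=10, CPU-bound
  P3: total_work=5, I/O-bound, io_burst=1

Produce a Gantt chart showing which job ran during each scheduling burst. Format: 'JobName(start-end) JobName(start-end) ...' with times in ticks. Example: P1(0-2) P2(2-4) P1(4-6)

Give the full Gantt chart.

Answer: P1(0-3) P2(3-6) P3(6-7) P1(7-9) P3(9-10) P3(10-11) P3(11-12) P3(12-13) P2(13-18) P2(18-20)

Derivation:
t=0-3: P1@Q0 runs 3, rem=2, I/O yield, promote→Q0. Q0=[P2,P3,P1] Q1=[] Q2=[]
t=3-6: P2@Q0 runs 3, rem=7, quantum used, demote→Q1. Q0=[P3,P1] Q1=[P2] Q2=[]
t=6-7: P3@Q0 runs 1, rem=4, I/O yield, promote→Q0. Q0=[P1,P3] Q1=[P2] Q2=[]
t=7-9: P1@Q0 runs 2, rem=0, completes. Q0=[P3] Q1=[P2] Q2=[]
t=9-10: P3@Q0 runs 1, rem=3, I/O yield, promote→Q0. Q0=[P3] Q1=[P2] Q2=[]
t=10-11: P3@Q0 runs 1, rem=2, I/O yield, promote→Q0. Q0=[P3] Q1=[P2] Q2=[]
t=11-12: P3@Q0 runs 1, rem=1, I/O yield, promote→Q0. Q0=[P3] Q1=[P2] Q2=[]
t=12-13: P3@Q0 runs 1, rem=0, completes. Q0=[] Q1=[P2] Q2=[]
t=13-18: P2@Q1 runs 5, rem=2, quantum used, demote→Q2. Q0=[] Q1=[] Q2=[P2]
t=18-20: P2@Q2 runs 2, rem=0, completes. Q0=[] Q1=[] Q2=[]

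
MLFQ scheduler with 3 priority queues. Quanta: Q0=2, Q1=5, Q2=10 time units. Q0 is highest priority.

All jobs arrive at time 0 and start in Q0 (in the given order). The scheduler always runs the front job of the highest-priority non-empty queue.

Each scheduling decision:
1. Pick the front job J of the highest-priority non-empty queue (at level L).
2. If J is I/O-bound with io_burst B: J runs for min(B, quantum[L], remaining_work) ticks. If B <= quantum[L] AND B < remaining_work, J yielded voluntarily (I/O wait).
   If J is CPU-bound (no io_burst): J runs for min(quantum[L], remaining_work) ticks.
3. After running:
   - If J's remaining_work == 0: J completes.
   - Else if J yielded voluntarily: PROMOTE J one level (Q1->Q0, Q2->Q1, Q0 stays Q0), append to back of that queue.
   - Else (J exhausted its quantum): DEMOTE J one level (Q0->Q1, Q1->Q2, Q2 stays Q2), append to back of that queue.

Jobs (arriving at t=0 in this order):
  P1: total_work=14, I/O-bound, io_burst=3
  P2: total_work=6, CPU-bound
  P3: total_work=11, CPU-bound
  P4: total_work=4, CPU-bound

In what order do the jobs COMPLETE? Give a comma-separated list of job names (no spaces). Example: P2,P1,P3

t=0-2: P1@Q0 runs 2, rem=12, quantum used, demote→Q1. Q0=[P2,P3,P4] Q1=[P1] Q2=[]
t=2-4: P2@Q0 runs 2, rem=4, quantum used, demote→Q1. Q0=[P3,P4] Q1=[P1,P2] Q2=[]
t=4-6: P3@Q0 runs 2, rem=9, quantum used, demote→Q1. Q0=[P4] Q1=[P1,P2,P3] Q2=[]
t=6-8: P4@Q0 runs 2, rem=2, quantum used, demote→Q1. Q0=[] Q1=[P1,P2,P3,P4] Q2=[]
t=8-11: P1@Q1 runs 3, rem=9, I/O yield, promote→Q0. Q0=[P1] Q1=[P2,P3,P4] Q2=[]
t=11-13: P1@Q0 runs 2, rem=7, quantum used, demote→Q1. Q0=[] Q1=[P2,P3,P4,P1] Q2=[]
t=13-17: P2@Q1 runs 4, rem=0, completes. Q0=[] Q1=[P3,P4,P1] Q2=[]
t=17-22: P3@Q1 runs 5, rem=4, quantum used, demote→Q2. Q0=[] Q1=[P4,P1] Q2=[P3]
t=22-24: P4@Q1 runs 2, rem=0, completes. Q0=[] Q1=[P1] Q2=[P3]
t=24-27: P1@Q1 runs 3, rem=4, I/O yield, promote→Q0. Q0=[P1] Q1=[] Q2=[P3]
t=27-29: P1@Q0 runs 2, rem=2, quantum used, demote→Q1. Q0=[] Q1=[P1] Q2=[P3]
t=29-31: P1@Q1 runs 2, rem=0, completes. Q0=[] Q1=[] Q2=[P3]
t=31-35: P3@Q2 runs 4, rem=0, completes. Q0=[] Q1=[] Q2=[]

Answer: P2,P4,P1,P3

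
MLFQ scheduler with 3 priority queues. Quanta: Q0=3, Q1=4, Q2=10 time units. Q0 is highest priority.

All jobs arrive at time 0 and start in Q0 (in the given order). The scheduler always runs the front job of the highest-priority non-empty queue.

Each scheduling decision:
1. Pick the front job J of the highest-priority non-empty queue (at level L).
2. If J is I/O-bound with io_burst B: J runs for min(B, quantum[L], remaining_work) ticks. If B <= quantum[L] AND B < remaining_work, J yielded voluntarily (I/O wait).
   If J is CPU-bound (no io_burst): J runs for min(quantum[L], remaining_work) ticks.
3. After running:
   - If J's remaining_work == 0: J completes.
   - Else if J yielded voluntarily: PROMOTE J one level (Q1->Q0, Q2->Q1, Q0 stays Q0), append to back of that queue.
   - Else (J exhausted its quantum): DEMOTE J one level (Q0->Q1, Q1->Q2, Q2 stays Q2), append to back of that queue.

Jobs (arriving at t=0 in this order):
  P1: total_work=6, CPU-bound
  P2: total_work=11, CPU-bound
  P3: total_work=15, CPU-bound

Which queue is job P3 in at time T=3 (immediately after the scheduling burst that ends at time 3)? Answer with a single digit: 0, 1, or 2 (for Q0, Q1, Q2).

t=0-3: P1@Q0 runs 3, rem=3, quantum used, demote→Q1. Q0=[P2,P3] Q1=[P1] Q2=[]
t=3-6: P2@Q0 runs 3, rem=8, quantum used, demote→Q1. Q0=[P3] Q1=[P1,P2] Q2=[]
t=6-9: P3@Q0 runs 3, rem=12, quantum used, demote→Q1. Q0=[] Q1=[P1,P2,P3] Q2=[]
t=9-12: P1@Q1 runs 3, rem=0, completes. Q0=[] Q1=[P2,P3] Q2=[]
t=12-16: P2@Q1 runs 4, rem=4, quantum used, demote→Q2. Q0=[] Q1=[P3] Q2=[P2]
t=16-20: P3@Q1 runs 4, rem=8, quantum used, demote→Q2. Q0=[] Q1=[] Q2=[P2,P3]
t=20-24: P2@Q2 runs 4, rem=0, completes. Q0=[] Q1=[] Q2=[P3]
t=24-32: P3@Q2 runs 8, rem=0, completes. Q0=[] Q1=[] Q2=[]

Answer: 0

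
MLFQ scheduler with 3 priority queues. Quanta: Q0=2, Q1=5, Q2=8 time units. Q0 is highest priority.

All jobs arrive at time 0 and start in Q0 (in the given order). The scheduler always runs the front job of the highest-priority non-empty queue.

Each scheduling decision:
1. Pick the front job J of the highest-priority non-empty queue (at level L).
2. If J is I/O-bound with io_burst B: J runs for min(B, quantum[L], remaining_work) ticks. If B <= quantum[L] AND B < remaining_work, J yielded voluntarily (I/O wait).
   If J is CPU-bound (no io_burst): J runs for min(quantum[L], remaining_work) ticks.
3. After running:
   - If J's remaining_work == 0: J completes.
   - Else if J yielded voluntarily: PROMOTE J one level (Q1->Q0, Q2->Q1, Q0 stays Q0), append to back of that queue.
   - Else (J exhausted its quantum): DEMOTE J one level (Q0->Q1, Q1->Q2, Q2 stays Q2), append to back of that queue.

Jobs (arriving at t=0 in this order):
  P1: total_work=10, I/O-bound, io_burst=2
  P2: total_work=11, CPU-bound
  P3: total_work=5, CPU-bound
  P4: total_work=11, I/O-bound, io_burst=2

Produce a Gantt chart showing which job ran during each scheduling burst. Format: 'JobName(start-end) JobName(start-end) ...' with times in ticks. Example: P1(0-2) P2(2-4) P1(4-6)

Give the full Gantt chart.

Answer: P1(0-2) P2(2-4) P3(4-6) P4(6-8) P1(8-10) P4(10-12) P1(12-14) P4(14-16) P1(16-18) P4(18-20) P1(20-22) P4(22-24) P4(24-25) P2(25-30) P3(30-33) P2(33-37)

Derivation:
t=0-2: P1@Q0 runs 2, rem=8, I/O yield, promote→Q0. Q0=[P2,P3,P4,P1] Q1=[] Q2=[]
t=2-4: P2@Q0 runs 2, rem=9, quantum used, demote→Q1. Q0=[P3,P4,P1] Q1=[P2] Q2=[]
t=4-6: P3@Q0 runs 2, rem=3, quantum used, demote→Q1. Q0=[P4,P1] Q1=[P2,P3] Q2=[]
t=6-8: P4@Q0 runs 2, rem=9, I/O yield, promote→Q0. Q0=[P1,P4] Q1=[P2,P3] Q2=[]
t=8-10: P1@Q0 runs 2, rem=6, I/O yield, promote→Q0. Q0=[P4,P1] Q1=[P2,P3] Q2=[]
t=10-12: P4@Q0 runs 2, rem=7, I/O yield, promote→Q0. Q0=[P1,P4] Q1=[P2,P3] Q2=[]
t=12-14: P1@Q0 runs 2, rem=4, I/O yield, promote→Q0. Q0=[P4,P1] Q1=[P2,P3] Q2=[]
t=14-16: P4@Q0 runs 2, rem=5, I/O yield, promote→Q0. Q0=[P1,P4] Q1=[P2,P3] Q2=[]
t=16-18: P1@Q0 runs 2, rem=2, I/O yield, promote→Q0. Q0=[P4,P1] Q1=[P2,P3] Q2=[]
t=18-20: P4@Q0 runs 2, rem=3, I/O yield, promote→Q0. Q0=[P1,P4] Q1=[P2,P3] Q2=[]
t=20-22: P1@Q0 runs 2, rem=0, completes. Q0=[P4] Q1=[P2,P3] Q2=[]
t=22-24: P4@Q0 runs 2, rem=1, I/O yield, promote→Q0. Q0=[P4] Q1=[P2,P3] Q2=[]
t=24-25: P4@Q0 runs 1, rem=0, completes. Q0=[] Q1=[P2,P3] Q2=[]
t=25-30: P2@Q1 runs 5, rem=4, quantum used, demote→Q2. Q0=[] Q1=[P3] Q2=[P2]
t=30-33: P3@Q1 runs 3, rem=0, completes. Q0=[] Q1=[] Q2=[P2]
t=33-37: P2@Q2 runs 4, rem=0, completes. Q0=[] Q1=[] Q2=[]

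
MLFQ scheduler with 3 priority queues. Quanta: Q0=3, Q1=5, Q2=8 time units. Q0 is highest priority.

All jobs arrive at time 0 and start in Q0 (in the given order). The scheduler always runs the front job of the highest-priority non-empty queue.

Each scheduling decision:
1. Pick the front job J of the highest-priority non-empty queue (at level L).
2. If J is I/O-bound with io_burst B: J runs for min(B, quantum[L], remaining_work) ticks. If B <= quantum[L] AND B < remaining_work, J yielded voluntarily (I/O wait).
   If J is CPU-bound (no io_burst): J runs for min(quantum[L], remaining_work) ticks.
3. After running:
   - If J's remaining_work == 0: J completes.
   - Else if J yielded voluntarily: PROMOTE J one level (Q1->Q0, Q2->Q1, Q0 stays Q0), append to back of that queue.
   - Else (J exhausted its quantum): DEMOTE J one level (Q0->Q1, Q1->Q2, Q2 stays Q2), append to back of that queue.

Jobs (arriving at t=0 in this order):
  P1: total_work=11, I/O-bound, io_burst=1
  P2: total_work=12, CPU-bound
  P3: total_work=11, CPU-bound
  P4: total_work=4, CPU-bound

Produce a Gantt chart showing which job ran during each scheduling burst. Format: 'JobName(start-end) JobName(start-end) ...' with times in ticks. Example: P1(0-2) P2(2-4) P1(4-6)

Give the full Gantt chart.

Answer: P1(0-1) P2(1-4) P3(4-7) P4(7-10) P1(10-11) P1(11-12) P1(12-13) P1(13-14) P1(14-15) P1(15-16) P1(16-17) P1(17-18) P1(18-19) P1(19-20) P2(20-25) P3(25-30) P4(30-31) P2(31-35) P3(35-38)

Derivation:
t=0-1: P1@Q0 runs 1, rem=10, I/O yield, promote→Q0. Q0=[P2,P3,P4,P1] Q1=[] Q2=[]
t=1-4: P2@Q0 runs 3, rem=9, quantum used, demote→Q1. Q0=[P3,P4,P1] Q1=[P2] Q2=[]
t=4-7: P3@Q0 runs 3, rem=8, quantum used, demote→Q1. Q0=[P4,P1] Q1=[P2,P3] Q2=[]
t=7-10: P4@Q0 runs 3, rem=1, quantum used, demote→Q1. Q0=[P1] Q1=[P2,P3,P4] Q2=[]
t=10-11: P1@Q0 runs 1, rem=9, I/O yield, promote→Q0. Q0=[P1] Q1=[P2,P3,P4] Q2=[]
t=11-12: P1@Q0 runs 1, rem=8, I/O yield, promote→Q0. Q0=[P1] Q1=[P2,P3,P4] Q2=[]
t=12-13: P1@Q0 runs 1, rem=7, I/O yield, promote→Q0. Q0=[P1] Q1=[P2,P3,P4] Q2=[]
t=13-14: P1@Q0 runs 1, rem=6, I/O yield, promote→Q0. Q0=[P1] Q1=[P2,P3,P4] Q2=[]
t=14-15: P1@Q0 runs 1, rem=5, I/O yield, promote→Q0. Q0=[P1] Q1=[P2,P3,P4] Q2=[]
t=15-16: P1@Q0 runs 1, rem=4, I/O yield, promote→Q0. Q0=[P1] Q1=[P2,P3,P4] Q2=[]
t=16-17: P1@Q0 runs 1, rem=3, I/O yield, promote→Q0. Q0=[P1] Q1=[P2,P3,P4] Q2=[]
t=17-18: P1@Q0 runs 1, rem=2, I/O yield, promote→Q0. Q0=[P1] Q1=[P2,P3,P4] Q2=[]
t=18-19: P1@Q0 runs 1, rem=1, I/O yield, promote→Q0. Q0=[P1] Q1=[P2,P3,P4] Q2=[]
t=19-20: P1@Q0 runs 1, rem=0, completes. Q0=[] Q1=[P2,P3,P4] Q2=[]
t=20-25: P2@Q1 runs 5, rem=4, quantum used, demote→Q2. Q0=[] Q1=[P3,P4] Q2=[P2]
t=25-30: P3@Q1 runs 5, rem=3, quantum used, demote→Q2. Q0=[] Q1=[P4] Q2=[P2,P3]
t=30-31: P4@Q1 runs 1, rem=0, completes. Q0=[] Q1=[] Q2=[P2,P3]
t=31-35: P2@Q2 runs 4, rem=0, completes. Q0=[] Q1=[] Q2=[P3]
t=35-38: P3@Q2 runs 3, rem=0, completes. Q0=[] Q1=[] Q2=[]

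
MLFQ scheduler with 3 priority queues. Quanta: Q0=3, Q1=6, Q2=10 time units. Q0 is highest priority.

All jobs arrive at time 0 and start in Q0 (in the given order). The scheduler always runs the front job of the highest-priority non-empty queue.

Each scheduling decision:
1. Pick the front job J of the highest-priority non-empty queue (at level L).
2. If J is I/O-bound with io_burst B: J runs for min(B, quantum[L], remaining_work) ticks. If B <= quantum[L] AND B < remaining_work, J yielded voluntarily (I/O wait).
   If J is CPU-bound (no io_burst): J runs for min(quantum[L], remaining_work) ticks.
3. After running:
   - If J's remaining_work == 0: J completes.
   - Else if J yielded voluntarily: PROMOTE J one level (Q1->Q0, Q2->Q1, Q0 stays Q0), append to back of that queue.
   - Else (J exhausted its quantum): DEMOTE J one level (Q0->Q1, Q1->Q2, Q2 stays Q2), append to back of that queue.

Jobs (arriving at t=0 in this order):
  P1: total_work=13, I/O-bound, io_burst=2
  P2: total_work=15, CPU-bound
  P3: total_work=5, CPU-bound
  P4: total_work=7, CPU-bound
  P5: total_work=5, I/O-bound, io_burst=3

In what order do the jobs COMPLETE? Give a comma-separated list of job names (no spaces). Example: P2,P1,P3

Answer: P5,P1,P3,P4,P2

Derivation:
t=0-2: P1@Q0 runs 2, rem=11, I/O yield, promote→Q0. Q0=[P2,P3,P4,P5,P1] Q1=[] Q2=[]
t=2-5: P2@Q0 runs 3, rem=12, quantum used, demote→Q1. Q0=[P3,P4,P5,P1] Q1=[P2] Q2=[]
t=5-8: P3@Q0 runs 3, rem=2, quantum used, demote→Q1. Q0=[P4,P5,P1] Q1=[P2,P3] Q2=[]
t=8-11: P4@Q0 runs 3, rem=4, quantum used, demote→Q1. Q0=[P5,P1] Q1=[P2,P3,P4] Q2=[]
t=11-14: P5@Q0 runs 3, rem=2, I/O yield, promote→Q0. Q0=[P1,P5] Q1=[P2,P3,P4] Q2=[]
t=14-16: P1@Q0 runs 2, rem=9, I/O yield, promote→Q0. Q0=[P5,P1] Q1=[P2,P3,P4] Q2=[]
t=16-18: P5@Q0 runs 2, rem=0, completes. Q0=[P1] Q1=[P2,P3,P4] Q2=[]
t=18-20: P1@Q0 runs 2, rem=7, I/O yield, promote→Q0. Q0=[P1] Q1=[P2,P3,P4] Q2=[]
t=20-22: P1@Q0 runs 2, rem=5, I/O yield, promote→Q0. Q0=[P1] Q1=[P2,P3,P4] Q2=[]
t=22-24: P1@Q0 runs 2, rem=3, I/O yield, promote→Q0. Q0=[P1] Q1=[P2,P3,P4] Q2=[]
t=24-26: P1@Q0 runs 2, rem=1, I/O yield, promote→Q0. Q0=[P1] Q1=[P2,P3,P4] Q2=[]
t=26-27: P1@Q0 runs 1, rem=0, completes. Q0=[] Q1=[P2,P3,P4] Q2=[]
t=27-33: P2@Q1 runs 6, rem=6, quantum used, demote→Q2. Q0=[] Q1=[P3,P4] Q2=[P2]
t=33-35: P3@Q1 runs 2, rem=0, completes. Q0=[] Q1=[P4] Q2=[P2]
t=35-39: P4@Q1 runs 4, rem=0, completes. Q0=[] Q1=[] Q2=[P2]
t=39-45: P2@Q2 runs 6, rem=0, completes. Q0=[] Q1=[] Q2=[]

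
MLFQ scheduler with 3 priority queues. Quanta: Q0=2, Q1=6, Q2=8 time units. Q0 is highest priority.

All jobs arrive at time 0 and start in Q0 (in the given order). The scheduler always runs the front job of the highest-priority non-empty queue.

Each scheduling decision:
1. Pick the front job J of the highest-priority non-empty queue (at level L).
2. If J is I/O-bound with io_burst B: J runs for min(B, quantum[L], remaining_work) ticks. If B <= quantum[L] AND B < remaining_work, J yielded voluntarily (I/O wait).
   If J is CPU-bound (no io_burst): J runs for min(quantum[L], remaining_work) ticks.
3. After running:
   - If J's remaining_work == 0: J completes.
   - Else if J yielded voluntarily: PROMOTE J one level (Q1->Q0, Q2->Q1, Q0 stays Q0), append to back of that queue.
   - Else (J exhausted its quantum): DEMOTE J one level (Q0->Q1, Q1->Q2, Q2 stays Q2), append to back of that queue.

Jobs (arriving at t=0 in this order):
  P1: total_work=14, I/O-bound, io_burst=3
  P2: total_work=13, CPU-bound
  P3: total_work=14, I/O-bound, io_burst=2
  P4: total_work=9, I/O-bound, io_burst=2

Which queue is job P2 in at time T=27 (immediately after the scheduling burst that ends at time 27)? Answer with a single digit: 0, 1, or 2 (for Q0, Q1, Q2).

t=0-2: P1@Q0 runs 2, rem=12, quantum used, demote→Q1. Q0=[P2,P3,P4] Q1=[P1] Q2=[]
t=2-4: P2@Q0 runs 2, rem=11, quantum used, demote→Q1. Q0=[P3,P4] Q1=[P1,P2] Q2=[]
t=4-6: P3@Q0 runs 2, rem=12, I/O yield, promote→Q0. Q0=[P4,P3] Q1=[P1,P2] Q2=[]
t=6-8: P4@Q0 runs 2, rem=7, I/O yield, promote→Q0. Q0=[P3,P4] Q1=[P1,P2] Q2=[]
t=8-10: P3@Q0 runs 2, rem=10, I/O yield, promote→Q0. Q0=[P4,P3] Q1=[P1,P2] Q2=[]
t=10-12: P4@Q0 runs 2, rem=5, I/O yield, promote→Q0. Q0=[P3,P4] Q1=[P1,P2] Q2=[]
t=12-14: P3@Q0 runs 2, rem=8, I/O yield, promote→Q0. Q0=[P4,P3] Q1=[P1,P2] Q2=[]
t=14-16: P4@Q0 runs 2, rem=3, I/O yield, promote→Q0. Q0=[P3,P4] Q1=[P1,P2] Q2=[]
t=16-18: P3@Q0 runs 2, rem=6, I/O yield, promote→Q0. Q0=[P4,P3] Q1=[P1,P2] Q2=[]
t=18-20: P4@Q0 runs 2, rem=1, I/O yield, promote→Q0. Q0=[P3,P4] Q1=[P1,P2] Q2=[]
t=20-22: P3@Q0 runs 2, rem=4, I/O yield, promote→Q0. Q0=[P4,P3] Q1=[P1,P2] Q2=[]
t=22-23: P4@Q0 runs 1, rem=0, completes. Q0=[P3] Q1=[P1,P2] Q2=[]
t=23-25: P3@Q0 runs 2, rem=2, I/O yield, promote→Q0. Q0=[P3] Q1=[P1,P2] Q2=[]
t=25-27: P3@Q0 runs 2, rem=0, completes. Q0=[] Q1=[P1,P2] Q2=[]
t=27-30: P1@Q1 runs 3, rem=9, I/O yield, promote→Q0. Q0=[P1] Q1=[P2] Q2=[]
t=30-32: P1@Q0 runs 2, rem=7, quantum used, demote→Q1. Q0=[] Q1=[P2,P1] Q2=[]
t=32-38: P2@Q1 runs 6, rem=5, quantum used, demote→Q2. Q0=[] Q1=[P1] Q2=[P2]
t=38-41: P1@Q1 runs 3, rem=4, I/O yield, promote→Q0. Q0=[P1] Q1=[] Q2=[P2]
t=41-43: P1@Q0 runs 2, rem=2, quantum used, demote→Q1. Q0=[] Q1=[P1] Q2=[P2]
t=43-45: P1@Q1 runs 2, rem=0, completes. Q0=[] Q1=[] Q2=[P2]
t=45-50: P2@Q2 runs 5, rem=0, completes. Q0=[] Q1=[] Q2=[]

Answer: 1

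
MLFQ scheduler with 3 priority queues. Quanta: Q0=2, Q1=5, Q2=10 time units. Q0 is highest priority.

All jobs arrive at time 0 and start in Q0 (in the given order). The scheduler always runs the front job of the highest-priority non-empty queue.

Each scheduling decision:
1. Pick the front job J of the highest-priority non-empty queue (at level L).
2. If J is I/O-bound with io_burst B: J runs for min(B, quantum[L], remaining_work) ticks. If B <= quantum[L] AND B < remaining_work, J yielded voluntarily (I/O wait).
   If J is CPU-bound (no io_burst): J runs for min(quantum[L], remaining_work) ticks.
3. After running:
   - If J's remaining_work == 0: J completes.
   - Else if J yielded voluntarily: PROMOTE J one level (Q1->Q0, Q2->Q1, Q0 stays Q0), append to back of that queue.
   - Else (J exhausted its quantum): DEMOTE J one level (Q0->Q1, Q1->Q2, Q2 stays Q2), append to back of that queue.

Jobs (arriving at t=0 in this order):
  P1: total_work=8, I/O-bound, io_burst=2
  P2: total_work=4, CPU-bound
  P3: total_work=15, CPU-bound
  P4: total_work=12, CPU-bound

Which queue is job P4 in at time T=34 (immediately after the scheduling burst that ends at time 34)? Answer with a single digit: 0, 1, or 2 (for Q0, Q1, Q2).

Answer: 2

Derivation:
t=0-2: P1@Q0 runs 2, rem=6, I/O yield, promote→Q0. Q0=[P2,P3,P4,P1] Q1=[] Q2=[]
t=2-4: P2@Q0 runs 2, rem=2, quantum used, demote→Q1. Q0=[P3,P4,P1] Q1=[P2] Q2=[]
t=4-6: P3@Q0 runs 2, rem=13, quantum used, demote→Q1. Q0=[P4,P1] Q1=[P2,P3] Q2=[]
t=6-8: P4@Q0 runs 2, rem=10, quantum used, demote→Q1. Q0=[P1] Q1=[P2,P3,P4] Q2=[]
t=8-10: P1@Q0 runs 2, rem=4, I/O yield, promote→Q0. Q0=[P1] Q1=[P2,P3,P4] Q2=[]
t=10-12: P1@Q0 runs 2, rem=2, I/O yield, promote→Q0. Q0=[P1] Q1=[P2,P3,P4] Q2=[]
t=12-14: P1@Q0 runs 2, rem=0, completes. Q0=[] Q1=[P2,P3,P4] Q2=[]
t=14-16: P2@Q1 runs 2, rem=0, completes. Q0=[] Q1=[P3,P4] Q2=[]
t=16-21: P3@Q1 runs 5, rem=8, quantum used, demote→Q2. Q0=[] Q1=[P4] Q2=[P3]
t=21-26: P4@Q1 runs 5, rem=5, quantum used, demote→Q2. Q0=[] Q1=[] Q2=[P3,P4]
t=26-34: P3@Q2 runs 8, rem=0, completes. Q0=[] Q1=[] Q2=[P4]
t=34-39: P4@Q2 runs 5, rem=0, completes. Q0=[] Q1=[] Q2=[]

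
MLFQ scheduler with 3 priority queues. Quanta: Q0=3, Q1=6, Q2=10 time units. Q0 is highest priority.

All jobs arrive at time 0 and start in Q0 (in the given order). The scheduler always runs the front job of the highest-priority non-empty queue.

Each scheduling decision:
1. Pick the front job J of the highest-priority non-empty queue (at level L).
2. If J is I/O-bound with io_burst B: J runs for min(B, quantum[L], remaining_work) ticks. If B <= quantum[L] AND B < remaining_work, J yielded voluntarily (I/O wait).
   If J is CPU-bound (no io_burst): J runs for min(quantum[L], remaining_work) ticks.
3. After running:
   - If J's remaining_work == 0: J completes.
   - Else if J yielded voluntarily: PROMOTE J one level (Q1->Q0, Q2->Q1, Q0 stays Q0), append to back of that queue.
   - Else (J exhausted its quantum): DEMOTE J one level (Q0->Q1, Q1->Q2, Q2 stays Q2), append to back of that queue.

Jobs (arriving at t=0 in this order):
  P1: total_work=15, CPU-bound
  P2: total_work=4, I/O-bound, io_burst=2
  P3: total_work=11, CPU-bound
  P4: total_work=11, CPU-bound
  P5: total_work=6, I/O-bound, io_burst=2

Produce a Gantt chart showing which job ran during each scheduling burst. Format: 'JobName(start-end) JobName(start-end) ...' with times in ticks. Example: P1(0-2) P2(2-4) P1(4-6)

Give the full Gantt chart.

t=0-3: P1@Q0 runs 3, rem=12, quantum used, demote→Q1. Q0=[P2,P3,P4,P5] Q1=[P1] Q2=[]
t=3-5: P2@Q0 runs 2, rem=2, I/O yield, promote→Q0. Q0=[P3,P4,P5,P2] Q1=[P1] Q2=[]
t=5-8: P3@Q0 runs 3, rem=8, quantum used, demote→Q1. Q0=[P4,P5,P2] Q1=[P1,P3] Q2=[]
t=8-11: P4@Q0 runs 3, rem=8, quantum used, demote→Q1. Q0=[P5,P2] Q1=[P1,P3,P4] Q2=[]
t=11-13: P5@Q0 runs 2, rem=4, I/O yield, promote→Q0. Q0=[P2,P5] Q1=[P1,P3,P4] Q2=[]
t=13-15: P2@Q0 runs 2, rem=0, completes. Q0=[P5] Q1=[P1,P3,P4] Q2=[]
t=15-17: P5@Q0 runs 2, rem=2, I/O yield, promote→Q0. Q0=[P5] Q1=[P1,P3,P4] Q2=[]
t=17-19: P5@Q0 runs 2, rem=0, completes. Q0=[] Q1=[P1,P3,P4] Q2=[]
t=19-25: P1@Q1 runs 6, rem=6, quantum used, demote→Q2. Q0=[] Q1=[P3,P4] Q2=[P1]
t=25-31: P3@Q1 runs 6, rem=2, quantum used, demote→Q2. Q0=[] Q1=[P4] Q2=[P1,P3]
t=31-37: P4@Q1 runs 6, rem=2, quantum used, demote→Q2. Q0=[] Q1=[] Q2=[P1,P3,P4]
t=37-43: P1@Q2 runs 6, rem=0, completes. Q0=[] Q1=[] Q2=[P3,P4]
t=43-45: P3@Q2 runs 2, rem=0, completes. Q0=[] Q1=[] Q2=[P4]
t=45-47: P4@Q2 runs 2, rem=0, completes. Q0=[] Q1=[] Q2=[]

Answer: P1(0-3) P2(3-5) P3(5-8) P4(8-11) P5(11-13) P2(13-15) P5(15-17) P5(17-19) P1(19-25) P3(25-31) P4(31-37) P1(37-43) P3(43-45) P4(45-47)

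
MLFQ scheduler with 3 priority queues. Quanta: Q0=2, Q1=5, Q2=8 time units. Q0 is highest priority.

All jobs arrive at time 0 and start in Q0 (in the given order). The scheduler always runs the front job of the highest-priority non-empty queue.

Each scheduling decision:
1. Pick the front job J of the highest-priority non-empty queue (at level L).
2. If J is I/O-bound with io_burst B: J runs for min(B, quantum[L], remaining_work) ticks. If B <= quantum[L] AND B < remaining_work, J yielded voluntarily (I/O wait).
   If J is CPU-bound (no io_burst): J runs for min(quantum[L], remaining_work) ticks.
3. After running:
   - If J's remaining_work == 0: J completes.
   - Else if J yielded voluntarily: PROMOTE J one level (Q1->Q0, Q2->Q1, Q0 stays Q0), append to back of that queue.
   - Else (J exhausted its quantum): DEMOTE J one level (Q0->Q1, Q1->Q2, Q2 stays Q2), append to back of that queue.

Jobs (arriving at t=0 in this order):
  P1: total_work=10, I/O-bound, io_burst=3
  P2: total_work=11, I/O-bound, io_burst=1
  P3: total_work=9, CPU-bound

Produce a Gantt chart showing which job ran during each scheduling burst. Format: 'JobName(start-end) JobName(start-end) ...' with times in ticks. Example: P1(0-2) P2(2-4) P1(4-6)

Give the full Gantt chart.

Answer: P1(0-2) P2(2-3) P3(3-5) P2(5-6) P2(6-7) P2(7-8) P2(8-9) P2(9-10) P2(10-11) P2(11-12) P2(12-13) P2(13-14) P2(14-15) P1(15-18) P1(18-20) P3(20-25) P1(25-28) P3(28-30)

Derivation:
t=0-2: P1@Q0 runs 2, rem=8, quantum used, demote→Q1. Q0=[P2,P3] Q1=[P1] Q2=[]
t=2-3: P2@Q0 runs 1, rem=10, I/O yield, promote→Q0. Q0=[P3,P2] Q1=[P1] Q2=[]
t=3-5: P3@Q0 runs 2, rem=7, quantum used, demote→Q1. Q0=[P2] Q1=[P1,P3] Q2=[]
t=5-6: P2@Q0 runs 1, rem=9, I/O yield, promote→Q0. Q0=[P2] Q1=[P1,P3] Q2=[]
t=6-7: P2@Q0 runs 1, rem=8, I/O yield, promote→Q0. Q0=[P2] Q1=[P1,P3] Q2=[]
t=7-8: P2@Q0 runs 1, rem=7, I/O yield, promote→Q0. Q0=[P2] Q1=[P1,P3] Q2=[]
t=8-9: P2@Q0 runs 1, rem=6, I/O yield, promote→Q0. Q0=[P2] Q1=[P1,P3] Q2=[]
t=9-10: P2@Q0 runs 1, rem=5, I/O yield, promote→Q0. Q0=[P2] Q1=[P1,P3] Q2=[]
t=10-11: P2@Q0 runs 1, rem=4, I/O yield, promote→Q0. Q0=[P2] Q1=[P1,P3] Q2=[]
t=11-12: P2@Q0 runs 1, rem=3, I/O yield, promote→Q0. Q0=[P2] Q1=[P1,P3] Q2=[]
t=12-13: P2@Q0 runs 1, rem=2, I/O yield, promote→Q0. Q0=[P2] Q1=[P1,P3] Q2=[]
t=13-14: P2@Q0 runs 1, rem=1, I/O yield, promote→Q0. Q0=[P2] Q1=[P1,P3] Q2=[]
t=14-15: P2@Q0 runs 1, rem=0, completes. Q0=[] Q1=[P1,P3] Q2=[]
t=15-18: P1@Q1 runs 3, rem=5, I/O yield, promote→Q0. Q0=[P1] Q1=[P3] Q2=[]
t=18-20: P1@Q0 runs 2, rem=3, quantum used, demote→Q1. Q0=[] Q1=[P3,P1] Q2=[]
t=20-25: P3@Q1 runs 5, rem=2, quantum used, demote→Q2. Q0=[] Q1=[P1] Q2=[P3]
t=25-28: P1@Q1 runs 3, rem=0, completes. Q0=[] Q1=[] Q2=[P3]
t=28-30: P3@Q2 runs 2, rem=0, completes. Q0=[] Q1=[] Q2=[]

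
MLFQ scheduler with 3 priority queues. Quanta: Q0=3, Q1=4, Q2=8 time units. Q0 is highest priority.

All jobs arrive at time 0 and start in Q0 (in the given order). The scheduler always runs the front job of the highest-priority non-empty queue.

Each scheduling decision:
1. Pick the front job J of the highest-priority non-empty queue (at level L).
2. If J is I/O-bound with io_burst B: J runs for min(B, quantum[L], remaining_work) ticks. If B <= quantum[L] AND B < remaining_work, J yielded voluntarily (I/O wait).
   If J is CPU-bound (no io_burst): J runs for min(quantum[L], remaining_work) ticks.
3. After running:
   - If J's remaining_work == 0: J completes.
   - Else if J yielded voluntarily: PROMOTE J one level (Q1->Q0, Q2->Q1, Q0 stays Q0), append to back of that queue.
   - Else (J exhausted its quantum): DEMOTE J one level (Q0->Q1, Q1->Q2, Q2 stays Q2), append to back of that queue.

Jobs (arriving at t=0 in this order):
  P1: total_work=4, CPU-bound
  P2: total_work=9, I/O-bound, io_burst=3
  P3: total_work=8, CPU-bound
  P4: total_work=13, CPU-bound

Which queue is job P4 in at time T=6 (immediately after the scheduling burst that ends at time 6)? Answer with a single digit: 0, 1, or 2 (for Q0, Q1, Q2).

Answer: 0

Derivation:
t=0-3: P1@Q0 runs 3, rem=1, quantum used, demote→Q1. Q0=[P2,P3,P4] Q1=[P1] Q2=[]
t=3-6: P2@Q0 runs 3, rem=6, I/O yield, promote→Q0. Q0=[P3,P4,P2] Q1=[P1] Q2=[]
t=6-9: P3@Q0 runs 3, rem=5, quantum used, demote→Q1. Q0=[P4,P2] Q1=[P1,P3] Q2=[]
t=9-12: P4@Q0 runs 3, rem=10, quantum used, demote→Q1. Q0=[P2] Q1=[P1,P3,P4] Q2=[]
t=12-15: P2@Q0 runs 3, rem=3, I/O yield, promote→Q0. Q0=[P2] Q1=[P1,P3,P4] Q2=[]
t=15-18: P2@Q0 runs 3, rem=0, completes. Q0=[] Q1=[P1,P3,P4] Q2=[]
t=18-19: P1@Q1 runs 1, rem=0, completes. Q0=[] Q1=[P3,P4] Q2=[]
t=19-23: P3@Q1 runs 4, rem=1, quantum used, demote→Q2. Q0=[] Q1=[P4] Q2=[P3]
t=23-27: P4@Q1 runs 4, rem=6, quantum used, demote→Q2. Q0=[] Q1=[] Q2=[P3,P4]
t=27-28: P3@Q2 runs 1, rem=0, completes. Q0=[] Q1=[] Q2=[P4]
t=28-34: P4@Q2 runs 6, rem=0, completes. Q0=[] Q1=[] Q2=[]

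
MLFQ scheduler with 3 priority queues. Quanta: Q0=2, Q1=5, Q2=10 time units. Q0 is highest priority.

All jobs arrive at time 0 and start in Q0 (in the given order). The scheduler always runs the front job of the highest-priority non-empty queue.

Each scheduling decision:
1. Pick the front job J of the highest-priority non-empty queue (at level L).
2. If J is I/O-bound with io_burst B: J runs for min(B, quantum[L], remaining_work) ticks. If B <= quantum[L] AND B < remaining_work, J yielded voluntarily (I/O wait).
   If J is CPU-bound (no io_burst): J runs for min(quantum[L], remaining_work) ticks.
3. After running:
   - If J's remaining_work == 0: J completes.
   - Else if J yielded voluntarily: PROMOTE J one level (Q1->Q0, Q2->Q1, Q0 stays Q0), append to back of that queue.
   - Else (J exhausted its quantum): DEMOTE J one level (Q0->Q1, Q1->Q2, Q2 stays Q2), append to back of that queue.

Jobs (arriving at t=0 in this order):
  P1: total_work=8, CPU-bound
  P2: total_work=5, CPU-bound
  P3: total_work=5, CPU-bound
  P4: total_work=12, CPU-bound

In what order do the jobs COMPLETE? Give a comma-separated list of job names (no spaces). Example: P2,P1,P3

Answer: P2,P3,P1,P4

Derivation:
t=0-2: P1@Q0 runs 2, rem=6, quantum used, demote→Q1. Q0=[P2,P3,P4] Q1=[P1] Q2=[]
t=2-4: P2@Q0 runs 2, rem=3, quantum used, demote→Q1. Q0=[P3,P4] Q1=[P1,P2] Q2=[]
t=4-6: P3@Q0 runs 2, rem=3, quantum used, demote→Q1. Q0=[P4] Q1=[P1,P2,P3] Q2=[]
t=6-8: P4@Q0 runs 2, rem=10, quantum used, demote→Q1. Q0=[] Q1=[P1,P2,P3,P4] Q2=[]
t=8-13: P1@Q1 runs 5, rem=1, quantum used, demote→Q2. Q0=[] Q1=[P2,P3,P4] Q2=[P1]
t=13-16: P2@Q1 runs 3, rem=0, completes. Q0=[] Q1=[P3,P4] Q2=[P1]
t=16-19: P3@Q1 runs 3, rem=0, completes. Q0=[] Q1=[P4] Q2=[P1]
t=19-24: P4@Q1 runs 5, rem=5, quantum used, demote→Q2. Q0=[] Q1=[] Q2=[P1,P4]
t=24-25: P1@Q2 runs 1, rem=0, completes. Q0=[] Q1=[] Q2=[P4]
t=25-30: P4@Q2 runs 5, rem=0, completes. Q0=[] Q1=[] Q2=[]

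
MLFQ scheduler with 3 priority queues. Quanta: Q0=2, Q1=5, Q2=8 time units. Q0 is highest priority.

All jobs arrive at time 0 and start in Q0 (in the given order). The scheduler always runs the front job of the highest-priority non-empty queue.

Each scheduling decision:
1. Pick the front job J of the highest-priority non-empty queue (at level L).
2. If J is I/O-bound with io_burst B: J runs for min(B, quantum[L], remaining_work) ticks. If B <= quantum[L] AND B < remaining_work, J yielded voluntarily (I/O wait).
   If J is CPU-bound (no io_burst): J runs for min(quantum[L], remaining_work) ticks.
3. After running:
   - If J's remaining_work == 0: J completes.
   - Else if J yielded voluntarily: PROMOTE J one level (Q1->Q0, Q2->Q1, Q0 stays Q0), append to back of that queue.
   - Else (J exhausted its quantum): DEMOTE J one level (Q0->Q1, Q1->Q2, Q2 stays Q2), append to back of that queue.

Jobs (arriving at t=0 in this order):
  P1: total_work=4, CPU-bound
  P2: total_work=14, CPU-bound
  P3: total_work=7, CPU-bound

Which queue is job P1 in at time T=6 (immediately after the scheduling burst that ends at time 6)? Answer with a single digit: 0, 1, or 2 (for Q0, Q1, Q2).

t=0-2: P1@Q0 runs 2, rem=2, quantum used, demote→Q1. Q0=[P2,P3] Q1=[P1] Q2=[]
t=2-4: P2@Q0 runs 2, rem=12, quantum used, demote→Q1. Q0=[P3] Q1=[P1,P2] Q2=[]
t=4-6: P3@Q0 runs 2, rem=5, quantum used, demote→Q1. Q0=[] Q1=[P1,P2,P3] Q2=[]
t=6-8: P1@Q1 runs 2, rem=0, completes. Q0=[] Q1=[P2,P3] Q2=[]
t=8-13: P2@Q1 runs 5, rem=7, quantum used, demote→Q2. Q0=[] Q1=[P3] Q2=[P2]
t=13-18: P3@Q1 runs 5, rem=0, completes. Q0=[] Q1=[] Q2=[P2]
t=18-25: P2@Q2 runs 7, rem=0, completes. Q0=[] Q1=[] Q2=[]

Answer: 1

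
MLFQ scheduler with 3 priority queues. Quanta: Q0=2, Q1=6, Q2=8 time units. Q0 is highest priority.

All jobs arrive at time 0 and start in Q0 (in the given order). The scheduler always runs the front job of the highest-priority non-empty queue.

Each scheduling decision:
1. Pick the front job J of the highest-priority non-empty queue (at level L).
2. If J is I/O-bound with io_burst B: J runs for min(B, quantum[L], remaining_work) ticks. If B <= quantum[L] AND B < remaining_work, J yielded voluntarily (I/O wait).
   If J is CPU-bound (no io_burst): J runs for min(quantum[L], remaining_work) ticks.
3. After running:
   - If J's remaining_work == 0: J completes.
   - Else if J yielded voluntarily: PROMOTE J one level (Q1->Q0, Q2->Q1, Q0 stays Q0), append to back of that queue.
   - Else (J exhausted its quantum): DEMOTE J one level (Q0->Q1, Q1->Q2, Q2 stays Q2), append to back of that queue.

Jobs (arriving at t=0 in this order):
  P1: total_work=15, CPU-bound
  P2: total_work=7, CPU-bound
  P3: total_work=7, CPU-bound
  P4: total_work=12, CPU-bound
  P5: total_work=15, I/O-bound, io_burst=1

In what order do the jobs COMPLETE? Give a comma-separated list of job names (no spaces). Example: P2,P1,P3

Answer: P5,P2,P3,P1,P4

Derivation:
t=0-2: P1@Q0 runs 2, rem=13, quantum used, demote→Q1. Q0=[P2,P3,P4,P5] Q1=[P1] Q2=[]
t=2-4: P2@Q0 runs 2, rem=5, quantum used, demote→Q1. Q0=[P3,P4,P5] Q1=[P1,P2] Q2=[]
t=4-6: P3@Q0 runs 2, rem=5, quantum used, demote→Q1. Q0=[P4,P5] Q1=[P1,P2,P3] Q2=[]
t=6-8: P4@Q0 runs 2, rem=10, quantum used, demote→Q1. Q0=[P5] Q1=[P1,P2,P3,P4] Q2=[]
t=8-9: P5@Q0 runs 1, rem=14, I/O yield, promote→Q0. Q0=[P5] Q1=[P1,P2,P3,P4] Q2=[]
t=9-10: P5@Q0 runs 1, rem=13, I/O yield, promote→Q0. Q0=[P5] Q1=[P1,P2,P3,P4] Q2=[]
t=10-11: P5@Q0 runs 1, rem=12, I/O yield, promote→Q0. Q0=[P5] Q1=[P1,P2,P3,P4] Q2=[]
t=11-12: P5@Q0 runs 1, rem=11, I/O yield, promote→Q0. Q0=[P5] Q1=[P1,P2,P3,P4] Q2=[]
t=12-13: P5@Q0 runs 1, rem=10, I/O yield, promote→Q0. Q0=[P5] Q1=[P1,P2,P3,P4] Q2=[]
t=13-14: P5@Q0 runs 1, rem=9, I/O yield, promote→Q0. Q0=[P5] Q1=[P1,P2,P3,P4] Q2=[]
t=14-15: P5@Q0 runs 1, rem=8, I/O yield, promote→Q0. Q0=[P5] Q1=[P1,P2,P3,P4] Q2=[]
t=15-16: P5@Q0 runs 1, rem=7, I/O yield, promote→Q0. Q0=[P5] Q1=[P1,P2,P3,P4] Q2=[]
t=16-17: P5@Q0 runs 1, rem=6, I/O yield, promote→Q0. Q0=[P5] Q1=[P1,P2,P3,P4] Q2=[]
t=17-18: P5@Q0 runs 1, rem=5, I/O yield, promote→Q0. Q0=[P5] Q1=[P1,P2,P3,P4] Q2=[]
t=18-19: P5@Q0 runs 1, rem=4, I/O yield, promote→Q0. Q0=[P5] Q1=[P1,P2,P3,P4] Q2=[]
t=19-20: P5@Q0 runs 1, rem=3, I/O yield, promote→Q0. Q0=[P5] Q1=[P1,P2,P3,P4] Q2=[]
t=20-21: P5@Q0 runs 1, rem=2, I/O yield, promote→Q0. Q0=[P5] Q1=[P1,P2,P3,P4] Q2=[]
t=21-22: P5@Q0 runs 1, rem=1, I/O yield, promote→Q0. Q0=[P5] Q1=[P1,P2,P3,P4] Q2=[]
t=22-23: P5@Q0 runs 1, rem=0, completes. Q0=[] Q1=[P1,P2,P3,P4] Q2=[]
t=23-29: P1@Q1 runs 6, rem=7, quantum used, demote→Q2. Q0=[] Q1=[P2,P3,P4] Q2=[P1]
t=29-34: P2@Q1 runs 5, rem=0, completes. Q0=[] Q1=[P3,P4] Q2=[P1]
t=34-39: P3@Q1 runs 5, rem=0, completes. Q0=[] Q1=[P4] Q2=[P1]
t=39-45: P4@Q1 runs 6, rem=4, quantum used, demote→Q2. Q0=[] Q1=[] Q2=[P1,P4]
t=45-52: P1@Q2 runs 7, rem=0, completes. Q0=[] Q1=[] Q2=[P4]
t=52-56: P4@Q2 runs 4, rem=0, completes. Q0=[] Q1=[] Q2=[]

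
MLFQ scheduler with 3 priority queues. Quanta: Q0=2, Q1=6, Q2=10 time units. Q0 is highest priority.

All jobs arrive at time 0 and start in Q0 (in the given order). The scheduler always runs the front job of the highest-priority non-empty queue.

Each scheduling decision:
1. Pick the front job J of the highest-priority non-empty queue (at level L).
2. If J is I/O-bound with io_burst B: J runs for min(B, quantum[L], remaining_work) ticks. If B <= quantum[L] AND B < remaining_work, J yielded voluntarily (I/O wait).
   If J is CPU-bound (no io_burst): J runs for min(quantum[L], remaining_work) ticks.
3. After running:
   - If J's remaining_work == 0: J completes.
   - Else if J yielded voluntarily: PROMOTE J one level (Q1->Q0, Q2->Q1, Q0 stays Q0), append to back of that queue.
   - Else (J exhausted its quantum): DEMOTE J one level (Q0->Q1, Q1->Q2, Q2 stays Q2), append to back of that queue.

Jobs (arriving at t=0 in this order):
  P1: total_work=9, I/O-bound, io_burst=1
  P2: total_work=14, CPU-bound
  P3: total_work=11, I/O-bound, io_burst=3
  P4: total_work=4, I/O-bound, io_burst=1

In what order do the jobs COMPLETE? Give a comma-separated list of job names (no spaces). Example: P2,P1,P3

Answer: P4,P1,P3,P2

Derivation:
t=0-1: P1@Q0 runs 1, rem=8, I/O yield, promote→Q0. Q0=[P2,P3,P4,P1] Q1=[] Q2=[]
t=1-3: P2@Q0 runs 2, rem=12, quantum used, demote→Q1. Q0=[P3,P4,P1] Q1=[P2] Q2=[]
t=3-5: P3@Q0 runs 2, rem=9, quantum used, demote→Q1. Q0=[P4,P1] Q1=[P2,P3] Q2=[]
t=5-6: P4@Q0 runs 1, rem=3, I/O yield, promote→Q0. Q0=[P1,P4] Q1=[P2,P3] Q2=[]
t=6-7: P1@Q0 runs 1, rem=7, I/O yield, promote→Q0. Q0=[P4,P1] Q1=[P2,P3] Q2=[]
t=7-8: P4@Q0 runs 1, rem=2, I/O yield, promote→Q0. Q0=[P1,P4] Q1=[P2,P3] Q2=[]
t=8-9: P1@Q0 runs 1, rem=6, I/O yield, promote→Q0. Q0=[P4,P1] Q1=[P2,P3] Q2=[]
t=9-10: P4@Q0 runs 1, rem=1, I/O yield, promote→Q0. Q0=[P1,P4] Q1=[P2,P3] Q2=[]
t=10-11: P1@Q0 runs 1, rem=5, I/O yield, promote→Q0. Q0=[P4,P1] Q1=[P2,P3] Q2=[]
t=11-12: P4@Q0 runs 1, rem=0, completes. Q0=[P1] Q1=[P2,P3] Q2=[]
t=12-13: P1@Q0 runs 1, rem=4, I/O yield, promote→Q0. Q0=[P1] Q1=[P2,P3] Q2=[]
t=13-14: P1@Q0 runs 1, rem=3, I/O yield, promote→Q0. Q0=[P1] Q1=[P2,P3] Q2=[]
t=14-15: P1@Q0 runs 1, rem=2, I/O yield, promote→Q0. Q0=[P1] Q1=[P2,P3] Q2=[]
t=15-16: P1@Q0 runs 1, rem=1, I/O yield, promote→Q0. Q0=[P1] Q1=[P2,P3] Q2=[]
t=16-17: P1@Q0 runs 1, rem=0, completes. Q0=[] Q1=[P2,P3] Q2=[]
t=17-23: P2@Q1 runs 6, rem=6, quantum used, demote→Q2. Q0=[] Q1=[P3] Q2=[P2]
t=23-26: P3@Q1 runs 3, rem=6, I/O yield, promote→Q0. Q0=[P3] Q1=[] Q2=[P2]
t=26-28: P3@Q0 runs 2, rem=4, quantum used, demote→Q1. Q0=[] Q1=[P3] Q2=[P2]
t=28-31: P3@Q1 runs 3, rem=1, I/O yield, promote→Q0. Q0=[P3] Q1=[] Q2=[P2]
t=31-32: P3@Q0 runs 1, rem=0, completes. Q0=[] Q1=[] Q2=[P2]
t=32-38: P2@Q2 runs 6, rem=0, completes. Q0=[] Q1=[] Q2=[]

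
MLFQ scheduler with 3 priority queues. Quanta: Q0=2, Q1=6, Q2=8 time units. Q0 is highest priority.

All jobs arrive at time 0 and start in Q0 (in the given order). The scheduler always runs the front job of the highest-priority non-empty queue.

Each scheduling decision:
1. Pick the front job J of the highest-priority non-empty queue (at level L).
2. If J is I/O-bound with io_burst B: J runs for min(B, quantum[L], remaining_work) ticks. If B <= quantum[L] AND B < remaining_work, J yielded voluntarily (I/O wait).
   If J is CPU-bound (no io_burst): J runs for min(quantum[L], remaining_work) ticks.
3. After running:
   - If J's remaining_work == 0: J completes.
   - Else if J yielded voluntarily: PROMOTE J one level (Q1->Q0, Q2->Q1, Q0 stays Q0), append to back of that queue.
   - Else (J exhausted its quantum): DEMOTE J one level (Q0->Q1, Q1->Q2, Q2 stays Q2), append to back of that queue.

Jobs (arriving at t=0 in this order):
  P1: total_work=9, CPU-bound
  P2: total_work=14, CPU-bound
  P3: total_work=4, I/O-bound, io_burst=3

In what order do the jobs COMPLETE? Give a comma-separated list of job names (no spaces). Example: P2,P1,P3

Answer: P3,P1,P2

Derivation:
t=0-2: P1@Q0 runs 2, rem=7, quantum used, demote→Q1. Q0=[P2,P3] Q1=[P1] Q2=[]
t=2-4: P2@Q0 runs 2, rem=12, quantum used, demote→Q1. Q0=[P3] Q1=[P1,P2] Q2=[]
t=4-6: P3@Q0 runs 2, rem=2, quantum used, demote→Q1. Q0=[] Q1=[P1,P2,P3] Q2=[]
t=6-12: P1@Q1 runs 6, rem=1, quantum used, demote→Q2. Q0=[] Q1=[P2,P3] Q2=[P1]
t=12-18: P2@Q1 runs 6, rem=6, quantum used, demote→Q2. Q0=[] Q1=[P3] Q2=[P1,P2]
t=18-20: P3@Q1 runs 2, rem=0, completes. Q0=[] Q1=[] Q2=[P1,P2]
t=20-21: P1@Q2 runs 1, rem=0, completes. Q0=[] Q1=[] Q2=[P2]
t=21-27: P2@Q2 runs 6, rem=0, completes. Q0=[] Q1=[] Q2=[]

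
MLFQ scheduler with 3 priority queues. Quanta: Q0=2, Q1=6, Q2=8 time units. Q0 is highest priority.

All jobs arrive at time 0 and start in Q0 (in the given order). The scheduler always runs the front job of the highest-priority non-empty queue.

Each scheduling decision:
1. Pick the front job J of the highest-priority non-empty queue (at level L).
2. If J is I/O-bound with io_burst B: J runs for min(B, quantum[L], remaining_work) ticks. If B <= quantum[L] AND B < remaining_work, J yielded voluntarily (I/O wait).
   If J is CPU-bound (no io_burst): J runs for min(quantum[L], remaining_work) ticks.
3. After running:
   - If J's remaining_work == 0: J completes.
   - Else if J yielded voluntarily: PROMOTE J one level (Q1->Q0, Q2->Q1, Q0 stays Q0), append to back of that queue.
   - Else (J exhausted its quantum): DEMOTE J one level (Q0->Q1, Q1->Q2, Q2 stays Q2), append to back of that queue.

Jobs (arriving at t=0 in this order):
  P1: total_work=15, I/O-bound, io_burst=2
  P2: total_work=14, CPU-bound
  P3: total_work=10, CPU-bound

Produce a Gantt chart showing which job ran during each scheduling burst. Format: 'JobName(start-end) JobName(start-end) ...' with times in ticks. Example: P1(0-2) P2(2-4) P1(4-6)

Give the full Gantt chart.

t=0-2: P1@Q0 runs 2, rem=13, I/O yield, promote→Q0. Q0=[P2,P3,P1] Q1=[] Q2=[]
t=2-4: P2@Q0 runs 2, rem=12, quantum used, demote→Q1. Q0=[P3,P1] Q1=[P2] Q2=[]
t=4-6: P3@Q0 runs 2, rem=8, quantum used, demote→Q1. Q0=[P1] Q1=[P2,P3] Q2=[]
t=6-8: P1@Q0 runs 2, rem=11, I/O yield, promote→Q0. Q0=[P1] Q1=[P2,P3] Q2=[]
t=8-10: P1@Q0 runs 2, rem=9, I/O yield, promote→Q0. Q0=[P1] Q1=[P2,P3] Q2=[]
t=10-12: P1@Q0 runs 2, rem=7, I/O yield, promote→Q0. Q0=[P1] Q1=[P2,P3] Q2=[]
t=12-14: P1@Q0 runs 2, rem=5, I/O yield, promote→Q0. Q0=[P1] Q1=[P2,P3] Q2=[]
t=14-16: P1@Q0 runs 2, rem=3, I/O yield, promote→Q0. Q0=[P1] Q1=[P2,P3] Q2=[]
t=16-18: P1@Q0 runs 2, rem=1, I/O yield, promote→Q0. Q0=[P1] Q1=[P2,P3] Q2=[]
t=18-19: P1@Q0 runs 1, rem=0, completes. Q0=[] Q1=[P2,P3] Q2=[]
t=19-25: P2@Q1 runs 6, rem=6, quantum used, demote→Q2. Q0=[] Q1=[P3] Q2=[P2]
t=25-31: P3@Q1 runs 6, rem=2, quantum used, demote→Q2. Q0=[] Q1=[] Q2=[P2,P3]
t=31-37: P2@Q2 runs 6, rem=0, completes. Q0=[] Q1=[] Q2=[P3]
t=37-39: P3@Q2 runs 2, rem=0, completes. Q0=[] Q1=[] Q2=[]

Answer: P1(0-2) P2(2-4) P3(4-6) P1(6-8) P1(8-10) P1(10-12) P1(12-14) P1(14-16) P1(16-18) P1(18-19) P2(19-25) P3(25-31) P2(31-37) P3(37-39)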